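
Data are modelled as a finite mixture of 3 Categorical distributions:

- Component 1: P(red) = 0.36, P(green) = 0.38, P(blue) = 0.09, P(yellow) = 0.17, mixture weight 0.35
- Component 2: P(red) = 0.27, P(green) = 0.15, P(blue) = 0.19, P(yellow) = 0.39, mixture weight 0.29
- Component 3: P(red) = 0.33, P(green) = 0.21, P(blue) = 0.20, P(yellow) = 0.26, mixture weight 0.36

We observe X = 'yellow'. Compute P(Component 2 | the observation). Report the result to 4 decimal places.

0.4249

The responsibility of component k is π_k f_k(x) divided by Σ_j π_j f_j(x).
Component likelihoods at x = 'yellow':
  L_1 = 0.17
  L_2 = 0.39
  L_3 = 0.26
Multiply by the mixture weights:
  π_1·L_1 = 0.35 × 0.17 = 0.0595
  π_2·L_2 = 0.29 × 0.39 = 0.1131
  π_3·L_3 = 0.36 × 0.26 = 0.0936
Normaliser: 0.0595 + 0.1131 + 0.0936 = 0.2662
Responsibility of Component 2: 0.1131 / 0.2662 ≈ 0.4249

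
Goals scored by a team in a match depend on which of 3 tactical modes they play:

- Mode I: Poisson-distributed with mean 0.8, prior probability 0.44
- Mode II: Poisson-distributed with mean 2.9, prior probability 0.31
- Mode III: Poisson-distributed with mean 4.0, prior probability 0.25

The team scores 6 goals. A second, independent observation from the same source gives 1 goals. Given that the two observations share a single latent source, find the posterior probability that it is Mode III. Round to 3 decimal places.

0.456

The responsibility of component k is π_k f_k(x) divided by Σ_j π_j f_j(x).
Since both observations come from the same component, the likelihood for component k is f_k(x₁)·f_k(x₂).
  f_I = [0.000163596] × [0.359463] = 5.88066e-05
  f_II = [0.0454571] × [0.159567] = 0.00725346
  f_III = [0.104196] × [0.0732626] = 0.00763364
Unnormalised posteriors:
  π_I·f_I = 0.44 × 5.88066e-05 = 2.58749e-05
  π_II·f_II = 0.31 × 0.00725346 = 0.00224857
  π_III·f_III = 0.25 × 0.00763364 = 0.00190841
Sum: 2.58749e-05 + 0.00224857 + 0.00190841 = 0.00418286
Responsibility of Mode III: 0.00190841 / 0.00418286 ≈ 0.456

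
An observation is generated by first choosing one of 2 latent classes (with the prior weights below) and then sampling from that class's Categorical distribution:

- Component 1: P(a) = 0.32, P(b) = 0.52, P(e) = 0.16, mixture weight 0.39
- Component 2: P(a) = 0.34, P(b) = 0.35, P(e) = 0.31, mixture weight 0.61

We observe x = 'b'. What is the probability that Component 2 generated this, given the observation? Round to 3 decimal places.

0.513

By Bayes' theorem, P(k | x) = P(Z=k) f_k(x) / Σ_j P(Z=j) f_j(x).
Categorical probabilities:
  p_1 = 0.52
  p_2 = 0.35
Weight by the priors:
  P(Z=1)·p_1 = 0.39 × 0.52 = 0.2028
  P(Z=2)·p_2 = 0.61 × 0.35 = 0.2135
Evidence: 0.2028 + 0.2135 = 0.4163
P(Component 2 | x) ≈ 0.513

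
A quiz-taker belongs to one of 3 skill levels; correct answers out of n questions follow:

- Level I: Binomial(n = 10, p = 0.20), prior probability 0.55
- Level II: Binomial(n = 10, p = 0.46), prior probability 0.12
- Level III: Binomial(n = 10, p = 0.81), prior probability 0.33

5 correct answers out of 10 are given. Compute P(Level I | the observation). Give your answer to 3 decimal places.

0.289

The responsibility of component k is w_k f_k(x) divided by Σ_j w_j f_j(x).
Evaluate each component's likelihood at the observed value:
  L_I = C(10,5)·0.20^5·0.80^5 = 252·0.00032·0.32768 = 0.0264241
  L_II = C(10,5)·0.46^5·0.54^5 = 252·0.0205963·0.0459165 = 0.238319
  L_III = C(10,5)·0.81^5·0.19^5 = 252·0.348678·0.00024761 = 0.0217567
Weight by the priors:
  w_I·L_I = 0.55 × 0.0264241 = 0.0145333
  w_II·L_II = 0.12 × 0.238319 = 0.0285983
  w_III·L_III = 0.33 × 0.0217567 = 0.00717972
Marginal: 0.0145333 + 0.0285983 + 0.00717972 = 0.0503113
P(Level I | data) = 0.0145333 / 0.0503113 ≈ 0.289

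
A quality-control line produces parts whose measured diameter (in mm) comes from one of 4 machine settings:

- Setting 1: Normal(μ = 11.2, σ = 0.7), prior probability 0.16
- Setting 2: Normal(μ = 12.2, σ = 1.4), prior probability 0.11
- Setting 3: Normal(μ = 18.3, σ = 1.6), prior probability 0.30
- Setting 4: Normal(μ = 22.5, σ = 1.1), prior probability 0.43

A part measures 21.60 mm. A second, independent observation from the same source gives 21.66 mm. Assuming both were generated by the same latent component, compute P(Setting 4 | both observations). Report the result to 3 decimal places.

0.992

P(component k | x) = w_k·f_k(x) / marginal(x), where marginal(x) = Σ_j w_j·f_j(x).
Since both observations come from the same component, the likelihood for component k is f_k(x₁)·f_k(x₂).
  L_1 = [6.66626e-49] × [1.85877e-49] = 1.23911e-97
  L_2 = [4.62839e-11] × [3.46785e-11] = 1.60506e-21
  L_3 = [0.0297212] × [0.0274897] = 0.000817028
  L_4 = [0.25951] × [0.270951] = 0.0703144
Prior × likelihood for each component:
  w_1·L_1 = 0.16 × 1.23911e-97 = 1.98257e-98
  w_2·L_2 = 0.11 × 1.60506e-21 = 1.76556e-22
  w_3·L_3 = 0.30 × 0.000817028 = 0.000245108
  w_4·L_4 = 0.43 × 0.0703144 = 0.0302352
Marginal: 1.98257e-98 + 1.76556e-22 + 0.000245108 + 0.0302352 = 0.0304803
P(Setting 4 | x₁, x₂) ≈ 0.992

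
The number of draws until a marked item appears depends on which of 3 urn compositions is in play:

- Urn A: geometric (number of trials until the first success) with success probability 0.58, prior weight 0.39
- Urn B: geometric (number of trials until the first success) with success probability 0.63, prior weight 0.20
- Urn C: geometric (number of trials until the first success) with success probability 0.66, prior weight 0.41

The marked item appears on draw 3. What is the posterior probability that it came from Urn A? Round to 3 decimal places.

By Bayes' theorem, P(k | x) = w_k f_k(x) / Σ_j w_j f_j(x).
Evaluate each component's likelihood at the observed value:
  f_A = 0.102312
  f_B = 0.086247
  f_C = 0.076296
Multiply by the mixture weights:
  w_A·f_A = 0.39 × 0.102312 = 0.0399017
  w_B·f_B = 0.20 × 0.086247 = 0.0172494
  w_C·f_C = 0.41 × 0.076296 = 0.0312814
Denominator: 0.0399017 + 0.0172494 + 0.0312814 = 0.0884324
P(Urn A | the observation) ≈ 0.451

0.451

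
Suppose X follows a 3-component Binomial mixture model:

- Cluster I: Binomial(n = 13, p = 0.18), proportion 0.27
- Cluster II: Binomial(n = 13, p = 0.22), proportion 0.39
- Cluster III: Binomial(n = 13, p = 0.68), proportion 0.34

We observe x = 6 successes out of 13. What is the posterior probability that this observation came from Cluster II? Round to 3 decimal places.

The responsibility of component k is π_k f_k(x) divided by Σ_j π_j f_j(x).
Evaluate each component's likelihood at the observed value:
  L_I = C(13,6)·0.18^6·0.82^7 = 1716·3.40122e-05·0.249285 = 0.0145495
  L_II = C(13,6)·0.22^6·0.78^7 = 1716·0.00011338·0.175656 = 0.0341756
  L_III = C(13,6)·0.68^6·0.32^7 = 1716·0.0988675·0.000343597 = 0.0582936
Prior × likelihood for each component:
  π_I·L_I = 0.27 × 0.0145495 = 0.00392838
  π_II·L_II = 0.39 × 0.0341756 = 0.0133285
  π_III·L_III = 0.34 × 0.0582936 = 0.0198198
Marginal: 0.00392838 + 0.0133285 + 0.0198198 = 0.0370767
P(Cluster II | x) = 0.0133285 / 0.0370767 ≈ 0.359

0.359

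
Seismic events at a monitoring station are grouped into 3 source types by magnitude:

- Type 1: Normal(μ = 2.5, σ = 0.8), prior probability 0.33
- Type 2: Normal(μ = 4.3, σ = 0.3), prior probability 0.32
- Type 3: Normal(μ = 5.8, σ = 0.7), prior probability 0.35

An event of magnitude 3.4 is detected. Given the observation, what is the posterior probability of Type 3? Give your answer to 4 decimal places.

By Bayes' theorem, P(k | x) = P(Z=k) f_k(x) / Σ_j P(Z=j) f_j(x).
Component likelihoods at x = 3.4:
  L_1 = (1/(0.8·√(2π)))·exp(−(3.4−2.5)²/(2·0.8²)) = 0.498678·exp(-0.63281) = 0.264846
  L_2 = (1/(0.3·√(2π)))·exp(−(3.4−4.3)²/(2·0.3²)) = 1.329808·exp(-4.50000) = 0.0147728
  L_3 = (1/(0.7·√(2π)))·exp(−(3.4−5.8)²/(2·0.7²)) = 0.569918·exp(-5.87755) = 0.0015967
Weight by the priors:
  P(Z=1)·L_1 = 0.33 × 0.264846 = 0.0873991
  P(Z=2)·L_2 = 0.32 × 0.0147728 = 0.0047273
  P(Z=3)·L_3 = 0.35 × 0.0015967 = 0.000558846
Marginal: 0.0873991 + 0.0047273 + 0.000558846 = 0.0926853
P(Type 3 | 3.4) ≈ 0.0060

0.0060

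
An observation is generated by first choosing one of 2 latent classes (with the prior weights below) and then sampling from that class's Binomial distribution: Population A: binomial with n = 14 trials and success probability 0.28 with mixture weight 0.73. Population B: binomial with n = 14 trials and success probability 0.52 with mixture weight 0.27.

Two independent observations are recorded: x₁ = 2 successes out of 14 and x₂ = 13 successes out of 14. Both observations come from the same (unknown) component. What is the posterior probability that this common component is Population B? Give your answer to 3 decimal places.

By Bayes' theorem, P(k | x) = π_k f_k(x) / Σ_j π_j f_j(x).
Since both observations come from the same component, the likelihood for component k is f_k(x₁)·f_k(x₂).
  f_A = [0.138467] × [6.55413e-07] = 9.07533e-08
  f_B = [0.00368081] × [0.00136588] = 5.02754e-06
Prior × likelihood for each component:
  π_A·f_A = 0.73 × 9.07533e-08 = 6.62499e-08
  π_B·f_B = 0.27 × 5.02754e-06 = 1.35744e-06
Denominator: 6.62499e-08 + 1.35744e-06 = 1.42369e-06
Responsibility of Population B: 1.35744e-06 / 1.42369e-06 ≈ 0.953

0.953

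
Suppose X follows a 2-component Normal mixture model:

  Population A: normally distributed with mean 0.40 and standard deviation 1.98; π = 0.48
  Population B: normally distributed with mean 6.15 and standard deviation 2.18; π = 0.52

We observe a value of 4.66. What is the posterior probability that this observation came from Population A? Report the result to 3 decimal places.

Apply Bayes' rule: the posterior for each component is proportional to its prior times its likelihood at x.
Component likelihoods at x = 4.66:
  p_A = 0.0199098
  p_B = 0.144881
Multiply by the mixture weights:
  π_A·p_A = 0.48 × 0.0199098 = 0.0095567
  π_B·p_B = 0.52 × 0.144881 = 0.0753383
Evidence: 0.0095567 + 0.0753383 = 0.084895
So the posterior for Population A is 0.0095567 / 0.084895 ≈ 0.113.

0.113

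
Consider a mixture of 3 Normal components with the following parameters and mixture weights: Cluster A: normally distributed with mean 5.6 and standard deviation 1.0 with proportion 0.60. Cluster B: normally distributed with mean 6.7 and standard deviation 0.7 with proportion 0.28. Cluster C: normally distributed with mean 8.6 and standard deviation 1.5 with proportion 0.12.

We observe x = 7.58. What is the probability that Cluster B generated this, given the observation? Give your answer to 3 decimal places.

0.551

P(component k | x) = π_k·f_k(x) / marginal(x), where marginal(x) = Σ_j π_j·f_j(x).
Normal densities:
  f_A = 0.0561831
  f_B = 0.258601
  f_C = 0.211062
Weight by the priors:
  π_A·f_A = 0.60 × 0.0561831 = 0.0337099
  π_B·f_B = 0.28 × 0.258601 = 0.0724084
  π_C·f_C = 0.12 × 0.211062 = 0.0253274
Marginal: 0.0337099 + 0.0724084 + 0.0253274 = 0.131446
So the posterior for Cluster B is 0.0724084 / 0.131446 ≈ 0.551.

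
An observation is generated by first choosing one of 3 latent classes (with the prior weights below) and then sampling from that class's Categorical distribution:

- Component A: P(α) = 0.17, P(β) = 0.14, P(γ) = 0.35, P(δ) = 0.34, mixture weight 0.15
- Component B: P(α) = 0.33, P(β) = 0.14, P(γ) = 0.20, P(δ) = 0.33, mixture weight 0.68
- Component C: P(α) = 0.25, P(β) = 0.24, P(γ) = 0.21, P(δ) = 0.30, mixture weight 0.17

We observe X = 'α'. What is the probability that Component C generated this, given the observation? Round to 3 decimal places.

Apply Bayes' rule: the posterior for each component is proportional to its prior times its likelihood at x.
Component likelihoods at x = 'α':
  L_A = P(α | comp) = 0.17
  L_B = P(α | comp) = 0.33
  L_C = P(α | comp) = 0.25
Prior × likelihood for each component:
  π_A·L_A = 0.15 × 0.17 = 0.0255
  π_B·L_B = 0.68 × 0.33 = 0.2244
  π_C·L_C = 0.17 × 0.25 = 0.0425
Marginal: 0.0255 + 0.2244 + 0.0425 = 0.2924
P(Component C | x) ≈ 0.145

0.145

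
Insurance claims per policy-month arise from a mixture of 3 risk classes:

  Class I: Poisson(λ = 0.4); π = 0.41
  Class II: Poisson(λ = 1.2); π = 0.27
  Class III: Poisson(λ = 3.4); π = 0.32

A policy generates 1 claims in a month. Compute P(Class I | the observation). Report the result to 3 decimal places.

Apply Bayes' rule: the posterior for each component is proportional to its prior times its likelihood at x.
Evaluate each component's likelihood at the observed value:
  f_I = e^(−0.4)·0.4^1/1! = 0.268128
  f_II = e^(−1.2)·1.2^1/1! = 0.361433
  f_III = e^(−3.4)·3.4^1/1! = 0.113469
Prior × likelihood for each component:
  P(Z=I)·f_I = 0.41 × 0.268128 = 0.109932
  P(Z=II)·f_II = 0.27 × 0.361433 = 0.0975869
  P(Z=III)·f_III = 0.32 × 0.113469 = 0.0363101
Evidence: 0.109932 + 0.0975869 + 0.0363101 = 0.24383
So the posterior for Class I is 0.109932 / 0.24383 ≈ 0.451.

0.451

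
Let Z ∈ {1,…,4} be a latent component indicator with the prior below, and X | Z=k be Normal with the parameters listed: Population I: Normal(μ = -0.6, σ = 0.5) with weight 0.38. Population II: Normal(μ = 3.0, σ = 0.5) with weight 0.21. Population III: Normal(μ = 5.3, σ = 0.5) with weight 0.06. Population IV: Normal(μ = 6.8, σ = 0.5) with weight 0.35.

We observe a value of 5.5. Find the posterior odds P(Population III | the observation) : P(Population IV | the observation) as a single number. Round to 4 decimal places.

4.6479

Only the two components matter; the odds are (P(Z=i) f_i(x)) / (P(Z=j) f_j(x)).
Component likelihoods at x = 5.5:
  L_I = (1/(0.5·√(2π)))·exp(−(5.5−-0.6)²/(2·0.5²)) = 0.797885·exp(-74.42000) = 3.8172e-33
  L_II = (1/(0.5·√(2π)))·exp(−(5.5−3.0)²/(2·0.5²)) = 0.797885·exp(-12.50000) = 2.97344e-06
  L_III = (1/(0.5·√(2π)))·exp(−(5.5−5.3)²/(2·0.5²)) = 0.797885·exp(-0.08000) = 0.73654
  L_IV = (1/(0.5·√(2π)))·exp(−(5.5−6.8)²/(2·0.5²)) = 0.797885·exp(-3.38000) = 0.0271659
0.0441924 / 0.00950808 ≈ 4.6479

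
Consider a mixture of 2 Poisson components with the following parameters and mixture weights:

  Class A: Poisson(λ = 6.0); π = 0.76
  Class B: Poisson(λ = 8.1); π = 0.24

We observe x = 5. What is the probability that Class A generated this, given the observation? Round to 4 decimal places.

The responsibility of component k is P(Z=k) f_k(x) divided by Σ_j P(Z=j) f_j(x).
Component likelihoods at x = 5:
  p_A = e^(−6.0)·6.0^5/5! = 0.160623
  p_B = e^(−8.1)·8.1^5/5! = 0.088198
Unnormalised posteriors:
  P(Z=A)·p_A = 0.76 × 0.160623 = 0.122074
  P(Z=B)·p_B = 0.24 × 0.088198 = 0.0211675
Normaliser: 0.122074 + 0.0211675 = 0.143241
So the posterior for Class A is 0.122074 / 0.143241 ≈ 0.8522.

0.8522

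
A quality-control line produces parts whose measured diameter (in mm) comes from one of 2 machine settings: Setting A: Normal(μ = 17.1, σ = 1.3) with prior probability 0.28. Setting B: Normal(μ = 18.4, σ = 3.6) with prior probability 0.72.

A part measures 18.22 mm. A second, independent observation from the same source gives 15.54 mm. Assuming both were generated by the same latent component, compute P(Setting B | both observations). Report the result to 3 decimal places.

0.421

By Bayes' theorem, P(k | x) = w_k f_k(x) / Σ_j w_j f_j(x).
Since both observations come from the same component, the likelihood for component k is f_k(x₁)·f_k(x₂).
  f_A = [(1/(1.3·√(2π)))·exp(−(18.22−17.1)²/(2·1.3²)) = 0.306879·exp(-0.37112) = 0.211733] × [0.149374] = 0.0316275
  f_B = [(1/(3.6·√(2π)))·exp(−(18.22−18.4)²/(2·3.6²)) = 0.110817·exp(-0.00125) = 0.110679] × [0.0808271] = 0.00894585
Prior × likelihood for each component:
  w_A·f_A = 0.28 × 0.0316275 = 0.00885569
  w_B·f_B = 0.72 × 0.00894585 = 0.00644101
Marginal: 0.00885569 + 0.00644101 = 0.0152967
P(Setting B | data) ≈ 0.421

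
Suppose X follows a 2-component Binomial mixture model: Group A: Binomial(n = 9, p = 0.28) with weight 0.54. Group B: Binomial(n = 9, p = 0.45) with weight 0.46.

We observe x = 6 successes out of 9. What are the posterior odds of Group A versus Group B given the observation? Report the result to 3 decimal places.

Since P(k|x) ∝ π_k f_k(x), the posterior odds are π_i f_i(x) / (π_j f_j(x)).
Component likelihoods at x = 6 successes out of 9:
  f_A = 0.0151086
  f_B = 0.116049
0.00815866 / 0.0533827 ≈ 0.153

0.153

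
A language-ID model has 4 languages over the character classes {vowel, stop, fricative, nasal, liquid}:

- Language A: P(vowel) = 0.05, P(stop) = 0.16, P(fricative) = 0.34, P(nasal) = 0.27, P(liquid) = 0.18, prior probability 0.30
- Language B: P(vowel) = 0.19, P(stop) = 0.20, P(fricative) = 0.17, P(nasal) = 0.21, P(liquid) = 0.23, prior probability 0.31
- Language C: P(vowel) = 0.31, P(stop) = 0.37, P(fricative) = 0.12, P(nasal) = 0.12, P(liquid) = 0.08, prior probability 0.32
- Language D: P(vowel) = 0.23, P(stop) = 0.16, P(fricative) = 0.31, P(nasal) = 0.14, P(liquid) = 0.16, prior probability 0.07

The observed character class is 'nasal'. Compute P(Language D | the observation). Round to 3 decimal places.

0.050

The responsibility of component k is P(Z=k) f_k(x) divided by Σ_j P(Z=j) f_j(x).
Categorical probabilities:
  L_A = P(nasal | comp) = 0.27
  L_B = P(nasal | comp) = 0.21
  L_C = P(nasal | comp) = 0.12
  L_D = P(nasal | comp) = 0.14
Prior × likelihood for each component:
  P(Z=A)·L_A = 0.30 × 0.27 = 0.081
  P(Z=B)·L_B = 0.31 × 0.21 = 0.0651
  P(Z=C)·L_C = 0.32 × 0.12 = 0.0384
  P(Z=D)·L_D = 0.07 × 0.14 = 0.0098
Marginal: 0.081 + 0.0651 + 0.0384 + 0.0098 = 0.1943
So the posterior for Language D is 0.0098 / 0.1943 ≈ 0.050.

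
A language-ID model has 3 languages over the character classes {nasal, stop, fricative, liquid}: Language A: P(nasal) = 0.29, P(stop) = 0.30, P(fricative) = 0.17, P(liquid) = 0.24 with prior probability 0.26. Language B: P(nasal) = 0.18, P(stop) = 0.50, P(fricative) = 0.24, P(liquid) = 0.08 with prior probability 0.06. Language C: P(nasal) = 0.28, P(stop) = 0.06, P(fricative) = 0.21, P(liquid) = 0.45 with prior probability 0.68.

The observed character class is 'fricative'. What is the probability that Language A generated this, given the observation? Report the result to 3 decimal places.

By Bayes' theorem, P(k | x) = π_k f_k(x) / Σ_j π_j f_j(x).
Categorical probabilities:
  p_A = 0.17
  p_B = 0.24
  p_C = 0.21
Multiply by the mixture weights:
  π_A·p_A = 0.26 × 0.17 = 0.0442
  π_B·p_B = 0.06 × 0.24 = 0.0144
  π_C·p_C = 0.68 × 0.21 = 0.1428
Marginal: 0.0442 + 0.0144 + 0.1428 = 0.2014
P(Language A | the observation) = 0.0442 / 0.2014 ≈ 0.219

0.219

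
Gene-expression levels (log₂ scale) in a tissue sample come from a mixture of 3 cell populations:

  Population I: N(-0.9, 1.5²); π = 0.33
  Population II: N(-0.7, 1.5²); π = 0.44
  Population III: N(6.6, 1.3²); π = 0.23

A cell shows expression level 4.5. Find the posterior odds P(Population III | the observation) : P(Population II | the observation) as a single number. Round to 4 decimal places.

Since P(k|x) ∝ w_k f_k(x), the posterior odds are w_i f_i(x) / (w_j f_j(x)).
Evaluate each component's likelihood at the observed value:
  L_I = 0.000407935
  L_II = 0.000653419
  L_III = 0.0832392
Posterior odds = (w_III·L_III) / (w_II·L_II) = (0.23·0.0832392) / (0.44·0.000653419) = 0.019145 / 0.000287504 ≈ 66.5904

66.5904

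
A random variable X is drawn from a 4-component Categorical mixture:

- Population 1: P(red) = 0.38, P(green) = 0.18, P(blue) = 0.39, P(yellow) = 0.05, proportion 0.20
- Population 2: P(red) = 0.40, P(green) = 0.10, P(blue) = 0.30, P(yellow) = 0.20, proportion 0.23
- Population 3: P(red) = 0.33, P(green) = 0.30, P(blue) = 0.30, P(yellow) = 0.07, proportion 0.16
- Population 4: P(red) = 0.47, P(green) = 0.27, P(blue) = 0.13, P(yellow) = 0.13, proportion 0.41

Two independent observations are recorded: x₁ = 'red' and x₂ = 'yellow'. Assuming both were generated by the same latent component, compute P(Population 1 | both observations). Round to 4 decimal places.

P(component k | x) = π_k·f_k(x) / marginal(x), where marginal(x) = Σ_j π_j·f_j(x).
Since both observations come from the same component, the likelihood for component k is f_k(x₁)·f_k(x₂).
  f_1 = [P(red | comp) = 0.38] × [0.05] = 0.019
  f_2 = [P(red | comp) = 0.40] × [0.2] = 0.08
  f_3 = [P(red | comp) = 0.33] × [0.07] = 0.0231
  f_4 = [P(red | comp) = 0.47] × [0.13] = 0.0611
Multiply by the mixture weights:
  π_1·f_1 = 0.20 × 0.019 = 0.0038
  π_2·f_2 = 0.23 × 0.08 = 0.0184
  π_3·f_3 = 0.16 × 0.0231 = 0.003696
  π_4·f_4 = 0.41 × 0.0611 = 0.025051
Sum: 0.0038 + 0.0184 + 0.003696 + 0.025051 = 0.050947
P(Population 1 | x₁,x₂) ≈ 0.0746

0.0746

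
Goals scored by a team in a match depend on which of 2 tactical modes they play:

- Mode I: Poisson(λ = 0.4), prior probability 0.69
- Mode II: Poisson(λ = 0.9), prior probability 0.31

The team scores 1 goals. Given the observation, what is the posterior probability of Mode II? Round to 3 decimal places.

0.380

The responsibility of component k is π_k f_k(x) divided by Σ_j π_j f_j(x).
Evaluate each component's likelihood at the observed value:
  f_I = e^(−0.4)·0.4^1/1! = 0.268128
  f_II = e^(−0.9)·0.9^1/1! = 0.365913
Prior × likelihood for each component:
  π_I·f_I = 0.69 × 0.268128 = 0.185008
  π_II·f_II = 0.31 × 0.365913 = 0.113433
Sum: 0.185008 + 0.113433 = 0.298441
So the posterior for Mode II is 0.113433 / 0.298441 ≈ 0.380.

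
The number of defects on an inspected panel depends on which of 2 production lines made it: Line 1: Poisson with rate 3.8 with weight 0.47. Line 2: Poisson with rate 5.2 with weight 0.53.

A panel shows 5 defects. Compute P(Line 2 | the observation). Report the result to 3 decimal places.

By Bayes' theorem, P(k | x) = π_k f_k(x) / Σ_j π_j f_j(x).
Poisson probabilities:
  p_1 = e^(−3.8)·3.8^5/5! = 0.147713
  p_2 = e^(−5.2)·5.2^5/5! = 0.174785
Weight by the priors:
  π_1·p_1 = 0.47 × 0.147713 = 0.0694249
  π_2·p_2 = 0.53 × 0.174785 = 0.0926361
Denominator: 0.0694249 + 0.0926361 = 0.162061
P(Line 2 | 5 defects) = 0.0926361 / 0.162061 ≈ 0.572

0.572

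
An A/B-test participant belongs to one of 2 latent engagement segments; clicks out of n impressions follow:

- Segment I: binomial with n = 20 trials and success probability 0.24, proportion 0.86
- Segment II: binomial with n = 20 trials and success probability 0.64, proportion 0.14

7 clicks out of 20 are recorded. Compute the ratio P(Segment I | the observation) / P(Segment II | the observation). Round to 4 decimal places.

The posterior odds equal the prior odds times the likelihood ratio: (π_i/π_j)·(f_i(x)/f_j(x)).
Binomial probabilities:
  L_I = C(20,7)·0.24^7·0.76^13 = 77520·4.58647e-05·0.0282213 = 0.100339
  L_II = C(20,7)·0.64^7·0.36^13 = 77520·0.0439805·1.70582e-06 = 0.00581575
0.0862914 / 0.000814206 ≈ 105.9823

105.9823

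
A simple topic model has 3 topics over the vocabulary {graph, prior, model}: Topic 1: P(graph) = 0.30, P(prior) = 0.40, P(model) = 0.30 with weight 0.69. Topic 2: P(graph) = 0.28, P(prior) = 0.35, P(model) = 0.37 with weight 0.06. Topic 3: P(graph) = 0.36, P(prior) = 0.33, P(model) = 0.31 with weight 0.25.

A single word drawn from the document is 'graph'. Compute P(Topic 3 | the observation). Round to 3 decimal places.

Apply Bayes' rule: the posterior for each component is proportional to its prior times its likelihood at x.
Component likelihoods at x = 'graph':
  L_1 = 0.3
  L_2 = 0.28
  L_3 = 0.36
Prior × likelihood for each component:
  w_1·L_1 = 0.69 × 0.3 = 0.207
  w_2·L_2 = 0.06 × 0.28 = 0.0168
  w_3·L_3 = 0.25 × 0.36 = 0.09
Normaliser: 0.207 + 0.0168 + 0.09 = 0.3138
Responsibility of Topic 3: 0.09 / 0.3138 ≈ 0.287

0.287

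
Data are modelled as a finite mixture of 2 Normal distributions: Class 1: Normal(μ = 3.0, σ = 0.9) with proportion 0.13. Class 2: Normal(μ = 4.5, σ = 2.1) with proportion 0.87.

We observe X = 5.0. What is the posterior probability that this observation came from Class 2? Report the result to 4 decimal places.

0.9705

By Bayes' theorem, P(k | x) = P(Z=k) f_k(x) / Σ_j P(Z=j) f_j(x).
Normal densities:
  L_1 = 0.0375263
  L_2 = 0.184663
Weight by the priors:
  P(Z=1)·L_1 = 0.13 × 0.0375263 = 0.00487842
  P(Z=2)·L_2 = 0.87 × 0.184663 = 0.160657
Denominator: 0.00487842 + 0.160657 = 0.165536
Responsibility of Class 2: 0.160657 / 0.165536 ≈ 0.9705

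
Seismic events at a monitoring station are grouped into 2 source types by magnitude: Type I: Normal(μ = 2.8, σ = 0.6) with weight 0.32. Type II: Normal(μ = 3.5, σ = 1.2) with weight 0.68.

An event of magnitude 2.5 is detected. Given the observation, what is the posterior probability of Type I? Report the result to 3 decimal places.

By Bayes' theorem, P(k | x) = w_k f_k(x) / Σ_j w_j f_j(x).
Evaluate each component's likelihood at the observed value:
  L_I = (1/(0.6·√(2π)))·exp(−(2.5−2.8)²/(2·0.6²)) = 0.664904·exp(-0.12500) = 0.586776
  L_II = (1/(1.2·√(2π)))·exp(−(2.5−3.5)²/(2·1.2²)) = 0.332452·exp(-0.34722) = 0.234927
Weight by the priors:
  w_I·L_I = 0.32 × 0.586776 = 0.187768
  w_II·L_II = 0.68 × 0.234927 = 0.15975
Evidence: 0.187768 + 0.15975 = 0.347518
P(Type I | x) = 0.187768 / 0.347518 ≈ 0.540

0.540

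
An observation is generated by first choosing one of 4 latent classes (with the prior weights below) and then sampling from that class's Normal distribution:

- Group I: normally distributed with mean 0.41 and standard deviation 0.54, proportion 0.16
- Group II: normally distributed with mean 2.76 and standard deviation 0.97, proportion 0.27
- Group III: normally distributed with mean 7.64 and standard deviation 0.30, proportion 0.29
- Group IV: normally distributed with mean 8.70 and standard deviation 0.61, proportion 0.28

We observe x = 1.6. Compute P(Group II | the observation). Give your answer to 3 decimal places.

Apply Bayes' rule: the posterior for each component is proportional to its prior times its likelihood at x.
Component likelihoods at x = 1.6:
  f_I = 0.0651601
  f_II = 0.201183
  f_III = 1.2674e-88
  f_IV = 2.49863e-30
Prior × likelihood for each component:
  π_I·f_I = 0.16 × 0.0651601 = 0.0104256
  π_II·f_II = 0.27 × 0.201183 = 0.0543195
  π_III·f_III = 0.29 × 1.2674e-88 = 3.67546e-89
  π_IV·f_IV = 0.28 × 2.49863e-30 = 6.99617e-31
Sum: 0.0104256 + 0.0543195 + 3.67546e-89 + 6.99617e-31 = 0.0647451
P(Group II | data) ≈ 0.839

0.839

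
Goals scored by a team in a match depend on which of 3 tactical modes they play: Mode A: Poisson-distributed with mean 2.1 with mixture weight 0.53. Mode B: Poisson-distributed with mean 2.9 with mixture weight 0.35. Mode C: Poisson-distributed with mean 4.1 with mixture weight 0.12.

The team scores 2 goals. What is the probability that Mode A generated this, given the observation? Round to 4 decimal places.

Posterior ∝ prior × likelihood, so P(k | x) ∝ P(Z=k) f_k(x); normalise over all components.
Evaluate each component's likelihood at the observed value:
  f_A = 0.270016
  f_B = 0.231373
  f_C = 0.139293
Prior × likelihood for each component:
  P(Z=A)·f_A = 0.53 × 0.270016 = 0.143109
  P(Z=B)·f_B = 0.35 × 0.231373 = 0.0809804
  P(Z=C)·f_C = 0.12 × 0.139293 = 0.0167152
Marginal: 0.143109 + 0.0809804 + 0.0167152 = 0.240804
So the posterior for Mode A is 0.143109 / 0.240804 ≈ 0.5943.

0.5943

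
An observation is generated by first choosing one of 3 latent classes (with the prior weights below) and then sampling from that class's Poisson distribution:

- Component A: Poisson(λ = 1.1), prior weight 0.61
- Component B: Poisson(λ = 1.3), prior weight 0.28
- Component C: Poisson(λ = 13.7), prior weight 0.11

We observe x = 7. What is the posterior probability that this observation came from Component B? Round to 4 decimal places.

0.0397

P(component k | x) = π_k·f_k(x) / marginal(x), where marginal(x) = Σ_j π_j·f_j(x).
Evaluate each component's likelihood at the observed value:
  p_A = 0.000128705
  p_B = 0.000339305
  p_C = 0.0201734
Unnormalised posteriors:
  π_A·p_A = 0.61 × 0.000128705 = 7.85099e-05
  π_B·p_B = 0.28 × 0.000339305 = 9.50054e-05
  π_C·p_C = 0.11 × 0.0201734 = 0.00221907
Marginal: 7.85099e-05 + 9.50054e-05 + 0.00221907 = 0.00239259
So the posterior for Component B is 9.50054e-05 / 0.00239259 ≈ 0.0397.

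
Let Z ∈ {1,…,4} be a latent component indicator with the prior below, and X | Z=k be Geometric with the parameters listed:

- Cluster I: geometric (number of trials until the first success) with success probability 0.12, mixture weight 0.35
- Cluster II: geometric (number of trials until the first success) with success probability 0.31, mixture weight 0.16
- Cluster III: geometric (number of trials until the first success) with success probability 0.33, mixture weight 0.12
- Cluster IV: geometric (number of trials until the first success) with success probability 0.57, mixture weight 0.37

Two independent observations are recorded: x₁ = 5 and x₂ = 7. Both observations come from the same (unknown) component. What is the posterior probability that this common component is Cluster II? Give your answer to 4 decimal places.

P(component k | x) = w_k·f_k(x) / marginal(x), where marginal(x) = Σ_j w_j·f_j(x).
Since both observations come from the same component, the likelihood for component k is f_k(x₁)·f_k(x₂).
  f_I = [0.0719634] × [0.0557285] = 0.00401041
  f_II = [0.0702681] × [0.0334546] = 0.00235079
  f_III = [0.0664987] × [0.0298513] = 0.00198507
  f_IV = [0.0194872] × [0.00360318] = 7.02157e-05
Prior × likelihood for each component:
  w_I·f_I = 0.35 × 0.00401041 = 0.00140364
  w_II·f_II = 0.16 × 0.00235079 = 0.000376127
  w_III·f_III = 0.12 × 0.00198507 = 0.000238208
  w_IV·f_IV = 0.37 × 7.02157e-05 = 2.59798e-05
Denominator: 0.00140364 + 0.000376127 + 0.000238208 + 2.59798e-05 = 0.00204396
P(Cluster II | x) ≈ 0.1840

0.1840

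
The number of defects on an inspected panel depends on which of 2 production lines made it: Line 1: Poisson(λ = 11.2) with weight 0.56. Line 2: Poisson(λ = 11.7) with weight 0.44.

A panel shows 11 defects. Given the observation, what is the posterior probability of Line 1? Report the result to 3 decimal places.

P(component k | x) = π_k·f_k(x) / marginal(x), where marginal(x) = Σ_j π_j·f_j(x).
Evaluate each component's likelihood at the observed value:
  f_1 = e^(−11.2)·11.2^11/11! = 0.119164
  f_2 = e^(−11.7)·11.7^11/11! = 0.116854
Unnormalised posteriors:
  π_1·f_1 = 0.56 × 0.119164 = 0.0667317
  π_2·f_2 = 0.44 × 0.116854 = 0.0514157
Sum: 0.0667317 + 0.0514157 = 0.118147
So the posterior for Line 1 is 0.0667317 / 0.118147 ≈ 0.565.

0.565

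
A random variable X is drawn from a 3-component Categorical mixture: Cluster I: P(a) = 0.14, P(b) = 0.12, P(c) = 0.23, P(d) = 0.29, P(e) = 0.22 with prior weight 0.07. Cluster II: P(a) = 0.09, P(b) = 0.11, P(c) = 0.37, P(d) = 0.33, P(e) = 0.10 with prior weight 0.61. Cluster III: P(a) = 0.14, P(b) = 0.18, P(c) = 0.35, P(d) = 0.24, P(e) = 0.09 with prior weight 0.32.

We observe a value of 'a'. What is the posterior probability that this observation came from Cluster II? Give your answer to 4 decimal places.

Posterior ∝ prior × likelihood, so P(k | x) ∝ w_k f_k(x); normalise over all components.
Component likelihoods at x = 'a':
  f_I = 0.14
  f_II = 0.09
  f_III = 0.14
Multiply by the mixture weights:
  w_I·f_I = 0.07 × 0.14 = 0.0098
  w_II·f_II = 0.61 × 0.09 = 0.0549
  w_III·f_III = 0.32 × 0.14 = 0.0448
Marginal: 0.0098 + 0.0549 + 0.0448 = 0.1095
P(Cluster II | data) = 0.0549 / 0.1095 ≈ 0.5014

0.5014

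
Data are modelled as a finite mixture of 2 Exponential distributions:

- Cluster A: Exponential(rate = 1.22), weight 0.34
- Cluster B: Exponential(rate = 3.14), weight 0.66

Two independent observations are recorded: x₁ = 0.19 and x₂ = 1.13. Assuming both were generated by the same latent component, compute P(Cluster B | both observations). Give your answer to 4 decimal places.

By Bayes' theorem, P(k | x) = π_k f_k(x) / Σ_j π_j f_j(x).
Since both observations come from the same component, the likelihood for component k is f_k(x₁)·f_k(x₂).
  p_A = [1.22·e^(−1.22·0.19) = 1.22·e^(−0.2318) = 0.967588] × [0.307356] = 0.297394
  p_B = [3.14·e^(−3.14·0.19) = 3.14·e^(−0.5966) = 1.72914] × [0.0903579] = 0.156241
Weight by the priors:
  π_A·p_A = 0.34 × 0.297394 = 0.101114
  π_B·p_B = 0.66 × 0.156241 = 0.103119
Normaliser: 0.101114 + 0.103119 = 0.204233
Responsibility of Cluster B: 0.103119 / 0.204233 ≈ 0.5049

0.5049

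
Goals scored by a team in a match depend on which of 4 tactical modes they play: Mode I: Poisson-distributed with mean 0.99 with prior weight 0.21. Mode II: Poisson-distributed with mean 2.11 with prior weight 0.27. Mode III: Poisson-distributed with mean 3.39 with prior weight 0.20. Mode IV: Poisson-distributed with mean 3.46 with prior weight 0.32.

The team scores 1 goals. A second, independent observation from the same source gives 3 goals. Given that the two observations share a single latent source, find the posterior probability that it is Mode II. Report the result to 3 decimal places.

By Bayes' theorem, P(k | x) = π_k f_k(x) / Σ_j π_j f_j(x).
Since both observations come from the same component, the likelihood for component k is f_k(x₁)·f_k(x₂).
  p_I = [0.367861] × [0.0600901] = 0.0221048
  p_II = [0.255812] × [0.189817] = 0.0485574
  p_III = [0.114272] × [0.218872] = 0.025011
  p_IV = [0.108747] × [0.216979] = 0.0235958
Unnormalised posteriors:
  π_I·p_I = 0.21 × 0.0221048 = 0.00464201
  π_II·p_II = 0.27 × 0.0485574 = 0.0131105
  π_III·p_III = 0.20 × 0.025011 = 0.0050022
  π_IV·p_IV = 0.32 × 0.0235958 = 0.00755067
Sum: 0.00464201 + 0.0131105 + 0.0050022 + 0.00755067 = 0.0303054
Responsibility of Mode II: 0.0131105 / 0.0303054 ≈ 0.433

0.433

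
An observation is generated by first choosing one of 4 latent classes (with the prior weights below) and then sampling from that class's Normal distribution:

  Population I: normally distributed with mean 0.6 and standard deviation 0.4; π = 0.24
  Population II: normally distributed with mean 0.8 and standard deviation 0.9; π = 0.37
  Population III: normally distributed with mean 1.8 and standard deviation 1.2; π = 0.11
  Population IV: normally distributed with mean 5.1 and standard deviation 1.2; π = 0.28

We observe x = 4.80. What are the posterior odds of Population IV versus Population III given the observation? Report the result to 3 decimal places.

Posterior odds = (π_i f_i(x)) / (π_j f_j(x)); the normalising sum cancels.
Normal densities:
  L_I = 1.14384e-24
  L_II = 2.27688e-05
  L_III = 0.0146069
  L_IV = 0.322223
Posterior odds = (π_IV·L_IV) / (π_III·L_III) = (0.28·0.322223) / (0.11·0.0146069) = 0.0902226 / 0.00160676 ≈ 56.152

56.152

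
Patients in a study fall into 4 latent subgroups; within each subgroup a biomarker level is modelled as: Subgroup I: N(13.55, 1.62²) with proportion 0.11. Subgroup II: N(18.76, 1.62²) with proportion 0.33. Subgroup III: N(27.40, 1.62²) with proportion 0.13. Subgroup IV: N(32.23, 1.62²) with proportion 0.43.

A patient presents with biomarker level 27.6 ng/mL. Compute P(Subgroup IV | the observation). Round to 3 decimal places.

By Bayes' theorem, P(k | x) = π_k f_k(x) / Σ_j π_j f_j(x).
Evaluate each component's likelihood at the observed value:
  p_I = (1/(1.62·√(2π)))·exp(−(27.6−13.55)²/(2·1.62²)) = 0.246261·exp(-37.60907) = 1.14283e-17
  p_II = (1/(1.62·√(2π)))·exp(−(27.6−18.76)²/(2·1.62²)) = 0.246261·exp(-14.88828) = 8.4236e-08
  p_III = (1/(1.62·√(2π)))·exp(−(27.6−27.40)²/(2·1.62²)) = 0.246261·exp(-0.00762) = 0.244391
  p_IV = (1/(1.62·√(2π)))·exp(−(27.6−32.23)²/(2·1.62²)) = 0.246261·exp(-4.08415) = 0.00414639
Prior × likelihood for each component:
  π_I·p_I = 0.11 × 1.14283e-17 = 1.25712e-18
  π_II·p_II = 0.33 × 8.4236e-08 = 2.77979e-08
  π_III·p_III = 0.13 × 0.244391 = 0.0317708
  π_IV·p_IV = 0.43 × 0.00414639 = 0.00178295
Marginal: 1.25712e-18 + 2.77979e-08 + 0.0317708 + 0.00178295 = 0.0335538
So the posterior for Subgroup IV is 0.00178295 / 0.0335538 ≈ 0.053.

0.053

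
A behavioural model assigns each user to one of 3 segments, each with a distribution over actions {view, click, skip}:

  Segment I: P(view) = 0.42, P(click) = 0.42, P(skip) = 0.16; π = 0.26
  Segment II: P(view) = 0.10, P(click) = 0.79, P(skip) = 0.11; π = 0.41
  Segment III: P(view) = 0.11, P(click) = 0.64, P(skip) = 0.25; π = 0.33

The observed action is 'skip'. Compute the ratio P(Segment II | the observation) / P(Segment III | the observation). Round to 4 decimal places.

0.5467

Posterior odds = (P(Z=i) f_i(x)) / (P(Z=j) f_j(x)); the normalising sum cancels.
Categorical probabilities:
  L_I = 0.16
  L_II = 0.11
  L_III = 0.25
Posterior odds = (P(Z=II)·L_II) / (P(Z=III)·L_III) = (0.41·0.11) / (0.33·0.25) = 0.0451 / 0.0825 ≈ 0.5467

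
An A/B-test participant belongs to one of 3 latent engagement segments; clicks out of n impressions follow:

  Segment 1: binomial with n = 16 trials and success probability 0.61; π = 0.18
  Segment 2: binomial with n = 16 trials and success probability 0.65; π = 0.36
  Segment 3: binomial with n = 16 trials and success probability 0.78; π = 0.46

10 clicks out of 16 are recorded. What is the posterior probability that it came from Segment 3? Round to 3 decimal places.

0.245

By Bayes' theorem, P(k | x) = w_k f_k(x) / Σ_j w_j f_j(x).
Evaluate each component's likelihood at the observed value:
  L_1 = 0.201006
  L_2 = 0.198183
  L_3 = 0.0756844
Multiply by the mixture weights:
  w_1·L_1 = 0.18 × 0.201006 = 0.0361812
  w_2·L_2 = 0.36 × 0.198183 = 0.0713458
  w_3·L_3 = 0.46 × 0.0756844 = 0.0348148
Sum: 0.0361812 + 0.0713458 + 0.0348148 = 0.142342
Responsibility of Segment 3: 0.0348148 / 0.142342 ≈ 0.245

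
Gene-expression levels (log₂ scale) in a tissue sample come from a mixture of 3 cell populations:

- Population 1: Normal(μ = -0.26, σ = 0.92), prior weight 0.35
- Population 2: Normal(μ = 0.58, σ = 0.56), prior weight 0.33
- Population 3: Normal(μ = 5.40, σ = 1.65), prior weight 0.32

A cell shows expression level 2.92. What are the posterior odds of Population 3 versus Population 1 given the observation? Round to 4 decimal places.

64.7447

Only the two components matter; the odds are (π_i f_i(x)) / (π_j f_j(x)).
Component likelihoods at x = 2.92:
  L_1 = 0.00110343
  L_2 = 0.000115141
  L_3 = 0.0781392
Odds = (0.32/0.35) × (0.0781392/0.00110343) = 0.914286 × 70.8145 ≈ 64.7447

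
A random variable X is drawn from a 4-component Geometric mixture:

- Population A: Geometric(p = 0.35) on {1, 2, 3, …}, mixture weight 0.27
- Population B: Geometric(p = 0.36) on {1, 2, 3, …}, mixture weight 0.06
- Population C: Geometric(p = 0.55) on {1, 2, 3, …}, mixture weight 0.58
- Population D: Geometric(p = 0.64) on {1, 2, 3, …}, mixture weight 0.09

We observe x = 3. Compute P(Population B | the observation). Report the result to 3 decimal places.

Apply Bayes' rule: the posterior for each component is proportional to its prior times its likelihood at x.
Component likelihoods at x = 3:
  f_A = 0.147875
  f_B = 0.147456
  f_C = 0.111375
  f_D = 0.082944
Prior × likelihood for each component:
  π_A·f_A = 0.27 × 0.147875 = 0.0399263
  π_B·f_B = 0.06 × 0.147456 = 0.00884736
  π_C·f_C = 0.58 × 0.111375 = 0.0645975
  π_D·f_D = 0.09 × 0.082944 = 0.00746496
Denominator: 0.0399263 + 0.00884736 + 0.0645975 + 0.00746496 = 0.120836
P(Population B | data) ≈ 0.073

0.073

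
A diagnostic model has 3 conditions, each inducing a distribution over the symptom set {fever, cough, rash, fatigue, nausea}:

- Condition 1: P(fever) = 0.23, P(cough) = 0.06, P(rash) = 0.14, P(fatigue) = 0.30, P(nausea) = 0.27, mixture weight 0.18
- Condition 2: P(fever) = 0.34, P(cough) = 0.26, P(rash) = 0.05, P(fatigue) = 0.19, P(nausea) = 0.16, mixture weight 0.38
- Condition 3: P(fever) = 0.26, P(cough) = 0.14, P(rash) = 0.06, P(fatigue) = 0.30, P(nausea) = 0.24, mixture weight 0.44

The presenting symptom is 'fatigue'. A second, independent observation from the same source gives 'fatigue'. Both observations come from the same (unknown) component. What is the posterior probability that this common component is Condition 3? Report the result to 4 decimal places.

P(component k | x) = π_k·f_k(x) / marginal(x), where marginal(x) = Σ_j π_j·f_j(x).
Since both observations come from the same component, the likelihood for component k is f_k(x₁)·f_k(x₂).
  L_1 = [P(fatigue | comp) = 0.30] × [0.3] = 0.09
  L_2 = [P(fatigue | comp) = 0.19] × [0.19] = 0.0361
  L_3 = [P(fatigue | comp) = 0.30] × [0.3] = 0.09
Unnormalised posteriors:
  π_1·L_1 = 0.18 × 0.09 = 0.0162
  π_2·L_2 = 0.38 × 0.0361 = 0.013718
  π_3·L_3 = 0.44 × 0.09 = 0.0396
Marginal: 0.0162 + 0.013718 + 0.0396 = 0.069518
Responsibility of Condition 3: 0.0396 / 0.069518 ≈ 0.5696

0.5696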